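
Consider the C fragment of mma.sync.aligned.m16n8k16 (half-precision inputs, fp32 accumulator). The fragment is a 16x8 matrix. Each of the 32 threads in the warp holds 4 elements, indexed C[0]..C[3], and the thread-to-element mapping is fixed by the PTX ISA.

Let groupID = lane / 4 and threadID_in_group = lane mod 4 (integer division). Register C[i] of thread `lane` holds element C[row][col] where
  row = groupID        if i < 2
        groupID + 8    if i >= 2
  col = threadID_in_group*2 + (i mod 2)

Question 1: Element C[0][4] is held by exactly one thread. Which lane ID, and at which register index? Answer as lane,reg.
2,0

r=0->g=0,rb=0  c=4->t=2,b0=0
L=0*4+2=2  i=0*2+0=0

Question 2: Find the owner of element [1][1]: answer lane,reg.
4,1

r=1->g=1,rb=0  c=1->t=0,b0=1
L=1*4+0=4  i=0*2+1=1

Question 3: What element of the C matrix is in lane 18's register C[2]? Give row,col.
12,4

lane 18->18/4=4, 18 mod 4=2
i=2  r:4+8->12  c:2·2+0->4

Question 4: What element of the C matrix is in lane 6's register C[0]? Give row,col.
1,4

lane 6=>6/4=1, 6 mod 4=2
i=0  r:1+0=>1  c:2·2+0=>4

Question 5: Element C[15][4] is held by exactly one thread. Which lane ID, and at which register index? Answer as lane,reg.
30,2

r=15→G=7,rhi=1  c=4→T=2,p=0
L=7*4+2=30  i=1*2+0=2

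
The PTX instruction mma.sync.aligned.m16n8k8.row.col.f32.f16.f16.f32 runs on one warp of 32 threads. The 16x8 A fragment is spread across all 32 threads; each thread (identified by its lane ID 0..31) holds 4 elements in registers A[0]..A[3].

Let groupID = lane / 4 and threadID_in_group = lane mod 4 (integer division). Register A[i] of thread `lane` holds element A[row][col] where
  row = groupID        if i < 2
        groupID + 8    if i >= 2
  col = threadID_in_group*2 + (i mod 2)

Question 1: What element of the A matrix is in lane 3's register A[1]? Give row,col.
0,7

L=3->gid=3>>2=0, tid=3&3=3
[1]->row 0+0=0  col 3·2+1=7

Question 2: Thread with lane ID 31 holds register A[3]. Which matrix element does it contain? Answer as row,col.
15,7

lane 31->31/4=7, 31 mod 4=3
i=3  r:7+8->15  c:2·3+1->7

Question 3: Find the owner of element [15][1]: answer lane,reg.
28,3

r: 15->gid=7,r8=1  c: 1->tid=0,i&1=1
L=7*4+0=28  i=1*2+1=3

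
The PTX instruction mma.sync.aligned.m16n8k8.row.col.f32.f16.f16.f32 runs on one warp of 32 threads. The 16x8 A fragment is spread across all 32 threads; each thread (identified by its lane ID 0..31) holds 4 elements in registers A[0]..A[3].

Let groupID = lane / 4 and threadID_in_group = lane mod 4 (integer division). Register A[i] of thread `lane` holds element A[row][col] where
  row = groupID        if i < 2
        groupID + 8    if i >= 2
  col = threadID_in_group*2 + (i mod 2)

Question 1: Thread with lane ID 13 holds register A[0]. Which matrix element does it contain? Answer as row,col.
13: gid=3,tid=1
[0] (3+0,1*2+0) = (3,2)

3,2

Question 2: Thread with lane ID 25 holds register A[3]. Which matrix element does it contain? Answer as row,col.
14,3

25: g=6,t=1
[3] (6+8,1*2+1) = (14,3)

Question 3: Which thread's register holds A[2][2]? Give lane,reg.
r=2→G=2,rhi=0  c=2→T=1,p=0
L=2*4+1=9  i=0*2+0=0

9,0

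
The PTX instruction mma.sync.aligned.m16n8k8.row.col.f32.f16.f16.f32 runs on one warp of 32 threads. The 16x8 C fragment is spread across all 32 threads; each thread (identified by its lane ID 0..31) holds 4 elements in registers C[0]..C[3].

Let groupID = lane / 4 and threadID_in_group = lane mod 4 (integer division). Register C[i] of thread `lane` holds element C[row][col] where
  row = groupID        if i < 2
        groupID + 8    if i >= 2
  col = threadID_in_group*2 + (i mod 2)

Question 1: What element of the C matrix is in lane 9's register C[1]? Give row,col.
lane 9: grp=2 (9/4), tig=1 (9%4)
i=1: r=2+0=2, c=1*2+1=3

2,3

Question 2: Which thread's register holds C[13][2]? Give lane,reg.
r: 13->gid=5,r8=1  c: 2->tid=1,i&1=0
L=5*4+1=21  i=1*2+0=2

21,2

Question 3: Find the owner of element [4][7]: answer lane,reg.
r=4⇒gr=4,Rb=0  c=7⇒th=3,odd=1
L=4*4+3=19  i=0*2+1=1

19,1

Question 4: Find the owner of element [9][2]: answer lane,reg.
r=9→G=1,rhi=1  c=2→T=1,p=0
L=1*4+1=5  i=1*2+0=2

5,2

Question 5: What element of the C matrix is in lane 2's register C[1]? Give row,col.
0,5

2: grp=0,tig=2
[1] (0+0,2*2+1) = (0,5)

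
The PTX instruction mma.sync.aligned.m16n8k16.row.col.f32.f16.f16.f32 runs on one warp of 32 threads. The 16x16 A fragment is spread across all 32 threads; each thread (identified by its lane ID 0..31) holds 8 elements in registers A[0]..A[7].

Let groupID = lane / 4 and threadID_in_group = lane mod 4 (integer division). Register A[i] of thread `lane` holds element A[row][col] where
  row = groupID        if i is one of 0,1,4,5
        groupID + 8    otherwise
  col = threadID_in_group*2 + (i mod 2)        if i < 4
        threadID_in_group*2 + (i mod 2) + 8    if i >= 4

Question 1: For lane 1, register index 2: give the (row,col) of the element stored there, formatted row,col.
1: gr=0,th=1
[2] (0+8,1*2+0+0) = (8,2)

8,2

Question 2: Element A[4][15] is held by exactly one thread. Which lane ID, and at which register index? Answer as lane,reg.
r=4⇒gr=4,Rb=0  c=15⇒Cb=1,th=3,odd=1
L=4*4+3=19  i=1*4+0*2+1=5

19,5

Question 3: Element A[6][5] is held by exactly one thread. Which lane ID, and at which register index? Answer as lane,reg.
r=6->g=6,rb=0  c=5->cb=0,t=2,b0=1
L=6*4+2=26  i=0*4+0*2+1=1

26,1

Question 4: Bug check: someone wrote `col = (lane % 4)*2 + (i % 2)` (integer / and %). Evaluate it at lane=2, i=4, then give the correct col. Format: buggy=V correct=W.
`(lane % 4)*2 + (i % 2)`[2,4]->4
2: gid=0,tid=2
[4] (0+0,2*2+0+8) = (0,12)
col: 4 vs 12

buggy=4 correct=12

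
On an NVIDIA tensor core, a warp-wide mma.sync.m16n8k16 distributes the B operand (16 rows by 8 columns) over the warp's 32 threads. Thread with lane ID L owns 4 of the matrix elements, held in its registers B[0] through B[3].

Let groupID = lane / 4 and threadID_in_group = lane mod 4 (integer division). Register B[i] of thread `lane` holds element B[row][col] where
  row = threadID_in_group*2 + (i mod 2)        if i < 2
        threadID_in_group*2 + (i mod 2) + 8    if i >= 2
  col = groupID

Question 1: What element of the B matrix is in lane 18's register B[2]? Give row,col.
12,4

18: gr=4,th=2
[2] (2*2+0+8,4) = (12,4)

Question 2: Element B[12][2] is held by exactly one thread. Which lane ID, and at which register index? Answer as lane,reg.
10,2

c=2->g=2  r=12->rb=1,t=2,b0=0
L=2*4+2=10  i=1*2+0=2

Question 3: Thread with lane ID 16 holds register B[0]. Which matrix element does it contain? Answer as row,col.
lane 16: gr=4 (16/4), th=0 (16%4)
i=0: r=0*2+0+0=0, c=gr=4

0,4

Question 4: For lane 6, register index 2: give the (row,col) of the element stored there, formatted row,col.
lane 6: G=1 (6/4), T=2 (6%4)
i=2: r=2*2+0+8=12, c=G=1

12,1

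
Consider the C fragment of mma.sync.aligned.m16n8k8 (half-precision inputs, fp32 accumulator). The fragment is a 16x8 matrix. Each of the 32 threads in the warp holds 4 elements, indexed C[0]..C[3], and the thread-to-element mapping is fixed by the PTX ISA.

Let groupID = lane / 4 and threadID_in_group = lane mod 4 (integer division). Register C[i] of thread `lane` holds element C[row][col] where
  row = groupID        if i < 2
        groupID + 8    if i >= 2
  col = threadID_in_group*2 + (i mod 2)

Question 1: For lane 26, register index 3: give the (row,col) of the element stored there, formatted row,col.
14,5

lane 26: G=6 (26/4), T=2 (26%4)
i=3: r=6+8=14, c=2*2+1=5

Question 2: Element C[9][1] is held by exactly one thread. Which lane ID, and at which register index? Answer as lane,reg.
4,3

r=9⇒gr=1,Rb=1  c=1⇒th=0,odd=1
L=1*4+0=4  i=1*2+1=3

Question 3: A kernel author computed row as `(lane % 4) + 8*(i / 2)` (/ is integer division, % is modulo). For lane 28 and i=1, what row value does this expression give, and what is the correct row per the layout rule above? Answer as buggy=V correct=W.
`(lane % 4) + 8*(i / 2)`[28,1]→0
lane 28→28/4=7, 28 mod 4=0
i=1  r:7+0→7  c:2·0+1→1
row: 0 vs 7

buggy=0 correct=7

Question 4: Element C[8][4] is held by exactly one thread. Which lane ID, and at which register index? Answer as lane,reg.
2,2

r=8⇒gr=0,Rb=1  c=4⇒th=2,odd=0
L=0*4+2=2  i=1*2+0=2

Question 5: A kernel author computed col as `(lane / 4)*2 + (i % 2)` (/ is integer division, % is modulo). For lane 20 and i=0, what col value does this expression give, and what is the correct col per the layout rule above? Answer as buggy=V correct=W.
buggy=10 correct=0

`(lane / 4)*2 + (i % 2)`[20,0]⇒10
L=20⇒gr=20>>2=5, th=20&3=0
[0]⇒row 5+0=5  col 0·2+0=0
col: 10 vs 0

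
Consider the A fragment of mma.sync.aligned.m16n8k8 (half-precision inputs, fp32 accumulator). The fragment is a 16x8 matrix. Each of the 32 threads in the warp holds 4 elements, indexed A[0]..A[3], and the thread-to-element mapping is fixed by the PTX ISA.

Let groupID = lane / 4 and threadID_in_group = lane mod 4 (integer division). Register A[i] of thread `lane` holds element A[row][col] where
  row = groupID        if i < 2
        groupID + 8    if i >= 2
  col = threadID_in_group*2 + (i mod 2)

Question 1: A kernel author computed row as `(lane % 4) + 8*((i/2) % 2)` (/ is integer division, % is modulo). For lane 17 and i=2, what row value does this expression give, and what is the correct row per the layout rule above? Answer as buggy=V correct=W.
buggy=9 correct=12

`(lane % 4) + 8*((i/2) % 2)`[17,2]->9
lane 17->17/4=4, 17 mod 4=1
i=2  r:4+8->12  c:2·1+0->2
row: 9 vs 12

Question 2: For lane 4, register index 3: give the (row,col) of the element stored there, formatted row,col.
9,1

lane 4: gid=1 (4/4), tid=0 (4%4)
i=3: r=1+8=9, c=0*2+1=1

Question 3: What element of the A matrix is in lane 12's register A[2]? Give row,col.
lane 12: gr=3 (12/4), th=0 (12%4)
i=2: r=3+8=11, c=0*2+0=0

11,0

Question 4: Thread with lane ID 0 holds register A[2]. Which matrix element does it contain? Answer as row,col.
lane 0⇒0/4=0, 0 mod 4=0
i=2  r:0+8⇒8  c:2·0+0⇒0

8,0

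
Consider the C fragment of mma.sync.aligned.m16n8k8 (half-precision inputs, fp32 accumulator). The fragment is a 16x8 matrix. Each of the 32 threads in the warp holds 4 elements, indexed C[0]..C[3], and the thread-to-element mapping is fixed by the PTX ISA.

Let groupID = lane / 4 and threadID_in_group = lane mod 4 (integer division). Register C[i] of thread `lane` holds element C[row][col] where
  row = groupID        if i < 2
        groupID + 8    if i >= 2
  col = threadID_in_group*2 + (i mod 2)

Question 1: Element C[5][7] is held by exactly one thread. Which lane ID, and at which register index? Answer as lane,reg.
r=5→G=5,rhi=0  c=7→T=3,p=1
L=5*4+3=23  i=0*2+1=1

23,1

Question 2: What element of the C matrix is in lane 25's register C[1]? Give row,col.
lane 25: G=6 (25/4), T=1 (25%4)
i=1: r=6+0=6, c=1*2+1=3

6,3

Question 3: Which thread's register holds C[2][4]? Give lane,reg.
r:2=>grp=2,rB=0  c:4=>tig=2,lo=0
L=2*4+2=10  i=0*2+0=0

10,0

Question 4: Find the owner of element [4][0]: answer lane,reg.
r=4→G=4,rhi=0  c=0→T=0,p=0
L=4*4+0=16  i=0*2+0=0

16,0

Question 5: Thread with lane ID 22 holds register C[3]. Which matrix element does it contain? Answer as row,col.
22: grp=5,tig=2
[3] (5+8,2*2+1) = (13,5)

13,5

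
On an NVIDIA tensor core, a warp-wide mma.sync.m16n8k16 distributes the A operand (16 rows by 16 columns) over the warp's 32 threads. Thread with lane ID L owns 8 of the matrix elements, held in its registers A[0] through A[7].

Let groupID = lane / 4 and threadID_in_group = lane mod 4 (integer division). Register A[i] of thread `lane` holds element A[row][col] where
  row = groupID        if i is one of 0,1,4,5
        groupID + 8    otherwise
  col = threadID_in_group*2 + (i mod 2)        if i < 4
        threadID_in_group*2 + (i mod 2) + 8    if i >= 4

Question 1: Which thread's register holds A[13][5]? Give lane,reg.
22,3

r: 13->gid=5,r8=1  c: 5->c8=0,tid=2,i&1=1
L=5*4+2=22  i=0*4+1*2+1=3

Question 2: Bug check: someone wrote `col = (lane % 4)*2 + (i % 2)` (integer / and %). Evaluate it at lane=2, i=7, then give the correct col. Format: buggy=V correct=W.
buggy=5 correct=13

`(lane % 4)*2 + (i % 2)`[2,7]→5
2: G=0,T=2
[7] (0+8,2*2+1+8) = (8,13)
col: 5 vs 13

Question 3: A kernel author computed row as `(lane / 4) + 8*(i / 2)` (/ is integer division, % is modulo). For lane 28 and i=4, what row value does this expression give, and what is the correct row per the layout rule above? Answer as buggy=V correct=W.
buggy=23 correct=7

`(lane / 4) + 8*(i / 2)`[28,4]⇒23
lane 28⇒28/4=7, 28 mod 4=0
i=4  r:7+0⇒7  c:2·0+0+8⇒8
row: 23 vs 7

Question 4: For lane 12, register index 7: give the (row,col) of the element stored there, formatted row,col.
lane 12: gr=3 (12/4), th=0 (12%4)
i=7: r=3+8=11, c=0*2+1+8=9

11,9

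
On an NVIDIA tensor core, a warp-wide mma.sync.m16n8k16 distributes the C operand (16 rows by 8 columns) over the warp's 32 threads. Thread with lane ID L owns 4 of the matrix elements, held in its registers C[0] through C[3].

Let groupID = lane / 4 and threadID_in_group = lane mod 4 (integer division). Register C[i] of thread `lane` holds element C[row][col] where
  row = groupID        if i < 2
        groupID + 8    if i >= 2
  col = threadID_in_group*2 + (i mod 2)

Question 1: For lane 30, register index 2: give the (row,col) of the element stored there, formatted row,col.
lane 30=>30/4=7, 30 mod 4=2
i=2  r:7+8=>15  c:2·2+0=>4

15,4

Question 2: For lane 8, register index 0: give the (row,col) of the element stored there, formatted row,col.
2,0

lane 8->8/4=2, 8 mod 4=0
i=0  r:2+0->2  c:2·0+0->0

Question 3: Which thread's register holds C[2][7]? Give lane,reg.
r=2⇒gr=2,Rb=0  c=7⇒th=3,odd=1
L=2*4+3=11  i=0*2+1=1

11,1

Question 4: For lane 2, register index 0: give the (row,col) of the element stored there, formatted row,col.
L=2->gid=2>>2=0, tid=2&3=2
[0]->row 0+0=0  col 2·2+0=4

0,4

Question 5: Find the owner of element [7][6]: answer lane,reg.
r=7->g=7,rb=0  c=6->t=3,b0=0
L=7*4+3=31  i=0*2+0=0

31,0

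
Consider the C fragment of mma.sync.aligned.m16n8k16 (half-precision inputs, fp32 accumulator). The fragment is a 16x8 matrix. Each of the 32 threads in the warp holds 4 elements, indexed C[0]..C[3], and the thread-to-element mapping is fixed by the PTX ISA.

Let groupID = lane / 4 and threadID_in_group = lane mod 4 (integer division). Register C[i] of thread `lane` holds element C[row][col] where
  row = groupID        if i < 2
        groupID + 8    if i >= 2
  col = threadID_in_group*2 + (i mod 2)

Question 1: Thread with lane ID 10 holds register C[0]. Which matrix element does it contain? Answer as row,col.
2,4

lane 10⇒10/4=2, 10 mod 4=2
i=0  r:2+0⇒2  c:2·2+0⇒4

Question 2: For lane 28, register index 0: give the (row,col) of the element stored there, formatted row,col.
7,0

28: gid=7,tid=0
[0] (7+0,0*2+0) = (7,0)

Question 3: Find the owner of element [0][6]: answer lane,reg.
r=0->g=0,rb=0  c=6->t=3,b0=0
L=0*4+3=3  i=0*2+0=0

3,0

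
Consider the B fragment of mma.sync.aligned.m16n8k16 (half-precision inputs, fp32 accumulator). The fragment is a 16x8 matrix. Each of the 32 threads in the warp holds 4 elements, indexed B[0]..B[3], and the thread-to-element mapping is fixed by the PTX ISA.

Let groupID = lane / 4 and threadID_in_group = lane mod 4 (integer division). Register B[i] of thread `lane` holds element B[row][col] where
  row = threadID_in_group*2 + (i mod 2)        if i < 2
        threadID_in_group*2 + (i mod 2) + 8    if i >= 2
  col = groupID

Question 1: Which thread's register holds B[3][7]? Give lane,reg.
29,1

c:7=>grp=7  r:3=>rB=0,tig=1,lo=1
L=7*4+1=29  i=0*2+1=1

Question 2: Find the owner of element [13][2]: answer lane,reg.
c=2->g=2  r=13->rb=1,t=2,b0=1
L=2*4+2=10  i=1*2+1=3

10,3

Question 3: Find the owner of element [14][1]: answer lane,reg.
c: 1->gid=1  r: 14->r8=1,tid=3,i&1=0
L=1*4+3=7  i=1*2+0=2

7,2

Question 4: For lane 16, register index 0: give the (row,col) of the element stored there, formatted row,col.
0,4

lane 16: gr=4 (16/4), th=0 (16%4)
i=0: r=0*2+0+0=0, c=gr=4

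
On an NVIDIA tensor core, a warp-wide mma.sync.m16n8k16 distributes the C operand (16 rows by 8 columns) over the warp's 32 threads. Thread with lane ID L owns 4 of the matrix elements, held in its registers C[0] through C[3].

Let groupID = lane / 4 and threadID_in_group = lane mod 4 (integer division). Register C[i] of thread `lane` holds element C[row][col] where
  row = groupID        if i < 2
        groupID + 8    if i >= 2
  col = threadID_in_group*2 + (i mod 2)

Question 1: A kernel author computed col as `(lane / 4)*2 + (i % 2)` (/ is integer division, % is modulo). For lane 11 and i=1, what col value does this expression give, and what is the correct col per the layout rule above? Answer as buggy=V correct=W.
buggy=5 correct=7

`(lane / 4)*2 + (i % 2)`[11,1]->5
lane 11->11/4=2, 11 mod 4=3
i=1  r:2+0->2  c:2·3+1->7
col: 5 vs 7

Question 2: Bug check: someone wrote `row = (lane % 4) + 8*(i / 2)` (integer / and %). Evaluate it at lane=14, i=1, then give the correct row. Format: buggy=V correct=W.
buggy=2 correct=3

`(lane % 4) + 8*(i / 2)`[14,1]->2
L=14->g=14>>2=3, t=14&3=2
[1]->row 3+0=3  col 2·2+1=5
row: 2 vs 3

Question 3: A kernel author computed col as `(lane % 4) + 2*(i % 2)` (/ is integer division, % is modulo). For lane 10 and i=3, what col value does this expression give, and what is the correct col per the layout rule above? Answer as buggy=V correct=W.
buggy=4 correct=5

`(lane % 4) + 2*(i % 2)`[10,3]->4
L=10->g=10>>2=2, t=10&3=2
[3]->row 2+8=10  col 2·2+1=5
col: 4 vs 5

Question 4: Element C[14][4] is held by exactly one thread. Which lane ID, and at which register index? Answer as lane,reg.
r:14=>grp=6,rB=1  c:4=>tig=2,lo=0
L=6*4+2=26  i=1*2+0=2

26,2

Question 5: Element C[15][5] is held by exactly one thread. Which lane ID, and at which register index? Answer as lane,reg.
r=15->g=7,rb=1  c=5->t=2,b0=1
L=7*4+2=30  i=1*2+1=3

30,3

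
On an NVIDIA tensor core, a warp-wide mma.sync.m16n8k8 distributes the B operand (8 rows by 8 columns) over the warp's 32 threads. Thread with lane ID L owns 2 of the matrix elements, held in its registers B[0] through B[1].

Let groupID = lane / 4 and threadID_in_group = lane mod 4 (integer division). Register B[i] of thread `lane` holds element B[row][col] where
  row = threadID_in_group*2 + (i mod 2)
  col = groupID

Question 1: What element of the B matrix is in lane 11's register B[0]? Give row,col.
6,2

L=11->gid=11>>2=2, tid=11&3=3
[0]->row 3·2+0=6  col gid=2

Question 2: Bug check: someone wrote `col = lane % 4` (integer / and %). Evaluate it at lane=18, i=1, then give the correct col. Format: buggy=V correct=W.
`lane % 4`[18,1]->2
lane 18: gid=4 (18/4), tid=2 (18%4)
i=1: r=2*2+1=5, c=gid=4
col: 2 vs 4

buggy=2 correct=4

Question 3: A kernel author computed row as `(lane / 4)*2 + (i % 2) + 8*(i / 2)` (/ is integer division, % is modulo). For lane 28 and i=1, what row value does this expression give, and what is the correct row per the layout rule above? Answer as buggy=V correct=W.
buggy=15 correct=1

`(lane / 4)*2 + (i % 2) + 8*(i / 2)`[28,1]⇒15
L=28⇒gr=28>>2=7, th=28&3=0
[1]⇒row 0·2+1=1  col gr=7
row: 15 vs 1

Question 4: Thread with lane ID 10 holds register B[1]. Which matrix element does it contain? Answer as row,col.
5,2

lane 10⇒10/4=2, 10 mod 4=2
i=1  r:2·2+1⇒5  c:2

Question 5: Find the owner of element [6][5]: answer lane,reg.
c=5->g=5  r=6->t=3,b0=0
L=5*4+3=23  i=0=0

23,0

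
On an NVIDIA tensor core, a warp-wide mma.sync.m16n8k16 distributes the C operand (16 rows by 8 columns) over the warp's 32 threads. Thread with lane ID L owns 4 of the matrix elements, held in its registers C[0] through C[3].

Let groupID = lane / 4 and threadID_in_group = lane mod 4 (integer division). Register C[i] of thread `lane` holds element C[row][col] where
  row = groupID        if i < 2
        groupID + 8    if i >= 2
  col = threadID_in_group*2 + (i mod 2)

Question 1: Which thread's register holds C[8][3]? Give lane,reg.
r=8⇒gr=0,Rb=1  c=3⇒th=1,odd=1
L=0*4+1=1  i=1*2+1=3

1,3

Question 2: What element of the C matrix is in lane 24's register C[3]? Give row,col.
14,1

24: gid=6,tid=0
[3] (6+8,0*2+1) = (14,1)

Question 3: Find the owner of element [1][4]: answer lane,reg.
6,0

r: 1->gid=1,r8=0  c: 4->tid=2,i&1=0
L=1*4+2=6  i=0*2+0=0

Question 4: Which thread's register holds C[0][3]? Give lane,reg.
1,1

r=0->g=0,rb=0  c=3->t=1,b0=1
L=0*4+1=1  i=0*2+1=1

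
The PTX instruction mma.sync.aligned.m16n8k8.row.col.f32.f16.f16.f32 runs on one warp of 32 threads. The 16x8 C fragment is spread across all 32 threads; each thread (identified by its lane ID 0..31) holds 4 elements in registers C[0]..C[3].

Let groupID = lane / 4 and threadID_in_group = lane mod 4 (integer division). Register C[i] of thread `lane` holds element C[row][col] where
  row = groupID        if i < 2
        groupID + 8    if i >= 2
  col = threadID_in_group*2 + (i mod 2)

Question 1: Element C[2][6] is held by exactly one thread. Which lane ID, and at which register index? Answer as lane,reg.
11,0

r=2→G=2,rhi=0  c=6→T=3,p=0
L=2*4+3=11  i=0*2+0=0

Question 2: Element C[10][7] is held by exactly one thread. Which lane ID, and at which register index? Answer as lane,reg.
11,3

r=10→G=2,rhi=1  c=7→T=3,p=1
L=2*4+3=11  i=1*2+1=3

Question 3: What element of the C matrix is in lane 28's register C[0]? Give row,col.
28: gid=7,tid=0
[0] (7+0,0*2+0) = (7,0)

7,0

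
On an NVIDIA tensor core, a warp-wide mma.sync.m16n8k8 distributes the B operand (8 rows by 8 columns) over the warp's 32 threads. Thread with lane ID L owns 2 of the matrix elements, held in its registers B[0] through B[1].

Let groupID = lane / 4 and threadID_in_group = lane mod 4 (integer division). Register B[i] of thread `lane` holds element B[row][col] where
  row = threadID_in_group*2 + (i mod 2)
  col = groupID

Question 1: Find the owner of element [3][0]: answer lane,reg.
1,1

c: 0->gid=0  r: 3->tid=1,i&1=1
L=0*4+1=1  i=1=1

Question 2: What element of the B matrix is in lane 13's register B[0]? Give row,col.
2,3

lane 13: gr=3 (13/4), th=1 (13%4)
i=0: r=1*2+0=2, c=gr=3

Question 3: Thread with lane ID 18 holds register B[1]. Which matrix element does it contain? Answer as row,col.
18: gr=4,th=2
[1] (2*2+1,4) = (5,4)

5,4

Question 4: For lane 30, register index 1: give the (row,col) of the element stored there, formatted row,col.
5,7

30: gid=7,tid=2
[1] (2*2+1,7) = (5,7)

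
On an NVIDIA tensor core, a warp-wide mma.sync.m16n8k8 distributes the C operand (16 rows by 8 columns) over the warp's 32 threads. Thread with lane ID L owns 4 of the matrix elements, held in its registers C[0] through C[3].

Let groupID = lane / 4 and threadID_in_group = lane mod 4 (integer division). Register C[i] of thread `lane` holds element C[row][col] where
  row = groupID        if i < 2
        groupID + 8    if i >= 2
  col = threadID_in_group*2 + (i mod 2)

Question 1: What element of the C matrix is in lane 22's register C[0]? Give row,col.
lane 22: grp=5 (22/4), tig=2 (22%4)
i=0: r=5+0=5, c=2*2+0=4

5,4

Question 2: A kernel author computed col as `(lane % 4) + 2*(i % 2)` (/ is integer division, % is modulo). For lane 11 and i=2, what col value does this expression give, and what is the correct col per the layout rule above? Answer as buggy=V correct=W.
buggy=3 correct=6

`(lane % 4) + 2*(i % 2)`[11,2]⇒3
lane 11: gr=2 (11/4), th=3 (11%4)
i=2: r=2+8=10, c=3*2+0=6
col: 3 vs 6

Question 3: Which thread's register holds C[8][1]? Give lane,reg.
r:8=>grp=0,rB=1  c:1=>tig=0,lo=1
L=0*4+0=0  i=1*2+1=3

0,3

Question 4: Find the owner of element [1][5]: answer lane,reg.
6,1

r:1=>grp=1,rB=0  c:5=>tig=2,lo=1
L=1*4+2=6  i=0*2+1=1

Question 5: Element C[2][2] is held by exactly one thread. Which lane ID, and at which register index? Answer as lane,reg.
r=2⇒gr=2,Rb=0  c=2⇒th=1,odd=0
L=2*4+1=9  i=0*2+0=0

9,0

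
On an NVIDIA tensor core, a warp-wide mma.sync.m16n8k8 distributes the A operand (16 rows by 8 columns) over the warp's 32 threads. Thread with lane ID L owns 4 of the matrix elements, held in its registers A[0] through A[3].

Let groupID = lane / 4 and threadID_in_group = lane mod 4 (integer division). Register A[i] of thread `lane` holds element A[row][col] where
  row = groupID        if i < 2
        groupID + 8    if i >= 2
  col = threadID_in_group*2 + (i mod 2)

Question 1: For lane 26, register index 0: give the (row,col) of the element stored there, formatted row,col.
26: gid=6,tid=2
[0] (6+0,2*2+0) = (6,4)

6,4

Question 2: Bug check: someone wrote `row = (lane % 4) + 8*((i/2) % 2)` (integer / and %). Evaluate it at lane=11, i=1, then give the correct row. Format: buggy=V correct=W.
buggy=3 correct=2

`(lane % 4) + 8*((i/2) % 2)`[11,1]->3
L=11->g=11>>2=2, t=11&3=3
[1]->row 2+0=2  col 3·2+1=7
row: 3 vs 2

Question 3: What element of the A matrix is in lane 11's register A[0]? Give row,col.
L=11->gid=11>>2=2, tid=11&3=3
[0]->row 2+0=2  col 3·2+0=6

2,6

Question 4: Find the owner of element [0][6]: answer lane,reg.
r=0⇒gr=0,Rb=0  c=6⇒th=3,odd=0
L=0*4+3=3  i=0*2+0=0

3,0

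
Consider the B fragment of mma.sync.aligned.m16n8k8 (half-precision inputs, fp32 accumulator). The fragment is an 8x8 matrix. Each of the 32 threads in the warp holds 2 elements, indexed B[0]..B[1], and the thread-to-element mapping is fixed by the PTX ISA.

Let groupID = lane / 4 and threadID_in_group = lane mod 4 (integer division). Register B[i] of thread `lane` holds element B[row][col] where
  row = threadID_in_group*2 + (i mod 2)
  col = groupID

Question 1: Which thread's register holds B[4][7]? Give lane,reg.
30,0

c=7→G=7  r=4→T=2,p=0
L=7*4+2=30  i=0=0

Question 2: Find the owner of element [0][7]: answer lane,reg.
c: 7->gid=7  r: 0->tid=0,i&1=0
L=7*4+0=28  i=0=0

28,0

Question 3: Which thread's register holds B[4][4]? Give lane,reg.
18,0

c:4=>grp=4  r:4=>tig=2,lo=0
L=4*4+2=18  i=0=0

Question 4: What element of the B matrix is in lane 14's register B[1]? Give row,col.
5,3

lane 14→14/4=3, 14 mod 4=2
i=1  r:2·2+1→5  c:3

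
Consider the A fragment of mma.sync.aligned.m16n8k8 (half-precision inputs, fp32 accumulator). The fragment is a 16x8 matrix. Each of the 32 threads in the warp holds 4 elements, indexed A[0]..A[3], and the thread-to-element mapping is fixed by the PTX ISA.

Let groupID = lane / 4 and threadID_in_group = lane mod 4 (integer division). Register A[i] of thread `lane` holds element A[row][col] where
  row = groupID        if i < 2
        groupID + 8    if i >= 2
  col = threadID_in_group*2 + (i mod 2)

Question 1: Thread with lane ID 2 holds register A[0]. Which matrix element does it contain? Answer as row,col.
lane 2: grp=0 (2/4), tig=2 (2%4)
i=0: r=0+0=0, c=2*2+0=4

0,4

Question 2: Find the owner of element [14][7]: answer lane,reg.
27,3

r: 14->gid=6,r8=1  c: 7->tid=3,i&1=1
L=6*4+3=27  i=1*2+1=3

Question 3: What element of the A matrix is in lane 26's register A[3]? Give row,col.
14,5

L=26→G=26>>2=6, T=26&3=2
[3]→row 6+8=14  col 2·2+1=5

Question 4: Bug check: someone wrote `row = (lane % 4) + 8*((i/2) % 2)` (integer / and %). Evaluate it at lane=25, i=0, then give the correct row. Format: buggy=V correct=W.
buggy=1 correct=6

`(lane % 4) + 8*((i/2) % 2)`[25,0]⇒1
L=25⇒gr=25>>2=6, th=25&3=1
[0]⇒row 6+0=6  col 1·2+0=2
row: 1 vs 6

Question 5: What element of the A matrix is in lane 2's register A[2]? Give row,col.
8,4

2: gid=0,tid=2
[2] (0+8,2*2+0) = (8,4)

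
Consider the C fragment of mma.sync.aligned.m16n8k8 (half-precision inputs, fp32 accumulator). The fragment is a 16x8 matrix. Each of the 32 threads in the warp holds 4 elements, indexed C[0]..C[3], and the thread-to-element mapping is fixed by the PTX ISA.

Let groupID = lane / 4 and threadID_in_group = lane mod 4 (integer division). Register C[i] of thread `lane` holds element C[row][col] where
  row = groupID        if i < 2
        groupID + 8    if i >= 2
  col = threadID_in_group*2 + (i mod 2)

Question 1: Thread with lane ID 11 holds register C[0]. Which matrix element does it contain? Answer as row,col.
lane 11=>11/4=2, 11 mod 4=3
i=0  r:2+0=>2  c:2·3+0=>6

2,6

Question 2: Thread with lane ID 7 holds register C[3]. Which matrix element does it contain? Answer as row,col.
lane 7⇒7/4=1, 7 mod 4=3
i=3  r:1+8⇒9  c:2·3+1⇒7

9,7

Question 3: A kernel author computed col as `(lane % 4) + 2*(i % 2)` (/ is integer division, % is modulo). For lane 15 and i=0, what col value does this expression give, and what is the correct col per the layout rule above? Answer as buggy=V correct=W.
buggy=3 correct=6

`(lane % 4) + 2*(i % 2)`[15,0]⇒3
lane 15⇒15/4=3, 15 mod 4=3
i=0  r:3+0⇒3  c:2·3+0⇒6
col: 3 vs 6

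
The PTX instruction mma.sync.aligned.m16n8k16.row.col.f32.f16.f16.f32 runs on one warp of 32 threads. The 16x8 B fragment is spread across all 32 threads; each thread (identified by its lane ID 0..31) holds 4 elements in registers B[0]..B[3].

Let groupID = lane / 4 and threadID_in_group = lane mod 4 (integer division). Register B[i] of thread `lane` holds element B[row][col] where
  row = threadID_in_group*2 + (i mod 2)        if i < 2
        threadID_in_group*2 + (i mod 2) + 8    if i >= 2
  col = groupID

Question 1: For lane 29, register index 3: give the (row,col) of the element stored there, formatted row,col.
11,7

L=29⇒gr=29>>2=7, th=29&3=1
[3]⇒row 1·2+1+8=11  col gr=7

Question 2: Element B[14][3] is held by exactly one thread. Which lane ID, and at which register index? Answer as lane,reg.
15,2

c:3=>grp=3  r:14=>rB=1,tig=3,lo=0
L=3*4+3=15  i=1*2+0=2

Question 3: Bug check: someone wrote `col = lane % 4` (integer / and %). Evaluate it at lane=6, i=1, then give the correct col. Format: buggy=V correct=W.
buggy=2 correct=1

`lane % 4`[6,1]=>2
6: grp=1,tig=2
[1] (2*2+1+0,1) = (5,1)
col: 2 vs 1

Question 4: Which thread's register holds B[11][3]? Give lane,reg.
13,3

c: 3->gid=3  r: 11->r8=1,tid=1,i&1=1
L=3*4+1=13  i=1*2+1=3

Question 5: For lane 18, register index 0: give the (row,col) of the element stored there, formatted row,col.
18: grp=4,tig=2
[0] (2*2+0+0,4) = (4,4)

4,4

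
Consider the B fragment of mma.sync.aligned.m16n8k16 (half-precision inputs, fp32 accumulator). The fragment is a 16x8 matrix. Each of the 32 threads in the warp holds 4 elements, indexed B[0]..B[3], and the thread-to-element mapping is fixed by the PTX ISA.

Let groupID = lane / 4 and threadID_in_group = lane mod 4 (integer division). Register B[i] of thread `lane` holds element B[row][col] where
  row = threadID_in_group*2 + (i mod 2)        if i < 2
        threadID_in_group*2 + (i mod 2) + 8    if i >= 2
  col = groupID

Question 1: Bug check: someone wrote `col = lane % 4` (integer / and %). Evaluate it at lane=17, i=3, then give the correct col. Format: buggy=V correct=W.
`lane % 4`[17,3]->1
lane 17->17/4=4, 17 mod 4=1
i=3  r:2·1+1+8->11  c:4
col: 1 vs 4

buggy=1 correct=4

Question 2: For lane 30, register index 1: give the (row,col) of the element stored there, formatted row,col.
5,7

L=30⇒gr=30>>2=7, th=30&3=2
[1]⇒row 2·2+1+0=5  col gr=7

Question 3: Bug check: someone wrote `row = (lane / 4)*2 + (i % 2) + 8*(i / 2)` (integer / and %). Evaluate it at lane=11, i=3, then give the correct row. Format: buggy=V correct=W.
`(lane / 4)*2 + (i % 2) + 8*(i / 2)`[11,3]=>13
11: grp=2,tig=3
[3] (3*2+1+8,2) = (15,2)
row: 13 vs 15

buggy=13 correct=15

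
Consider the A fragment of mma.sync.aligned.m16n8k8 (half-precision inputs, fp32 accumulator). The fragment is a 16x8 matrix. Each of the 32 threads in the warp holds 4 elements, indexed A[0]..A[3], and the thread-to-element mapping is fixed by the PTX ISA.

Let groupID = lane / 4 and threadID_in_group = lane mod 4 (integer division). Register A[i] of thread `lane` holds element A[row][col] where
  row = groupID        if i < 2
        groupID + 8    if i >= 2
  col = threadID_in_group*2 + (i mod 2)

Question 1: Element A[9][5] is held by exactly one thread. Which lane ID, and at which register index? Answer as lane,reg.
6,3

r=9→G=1,rhi=1  c=5→T=2,p=1
L=1*4+2=6  i=1*2+1=3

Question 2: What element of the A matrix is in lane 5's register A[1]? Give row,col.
L=5->gid=5>>2=1, tid=5&3=1
[1]->row 1+0=1  col 1·2+1=3

1,3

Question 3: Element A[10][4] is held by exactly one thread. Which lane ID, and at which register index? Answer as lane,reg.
r=10->g=2,rb=1  c=4->t=2,b0=0
L=2*4+2=10  i=1*2+0=2

10,2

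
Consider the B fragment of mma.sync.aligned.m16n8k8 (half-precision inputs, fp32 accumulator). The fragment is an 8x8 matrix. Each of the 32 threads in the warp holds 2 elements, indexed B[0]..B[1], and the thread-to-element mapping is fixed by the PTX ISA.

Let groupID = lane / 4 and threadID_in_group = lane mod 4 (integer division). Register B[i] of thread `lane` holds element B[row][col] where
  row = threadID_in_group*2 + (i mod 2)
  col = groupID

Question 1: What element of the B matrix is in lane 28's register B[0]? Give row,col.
28: G=7,T=0
[0] (0*2+0,7) = (0,7)

0,7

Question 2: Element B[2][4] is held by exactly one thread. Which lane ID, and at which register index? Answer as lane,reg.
c=4→G=4  r=2→T=1,p=0
L=4*4+1=17  i=0=0

17,0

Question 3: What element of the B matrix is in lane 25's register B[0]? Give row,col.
lane 25→25/4=6, 25 mod 4=1
i=0  r:2·1+0→2  c:6

2,6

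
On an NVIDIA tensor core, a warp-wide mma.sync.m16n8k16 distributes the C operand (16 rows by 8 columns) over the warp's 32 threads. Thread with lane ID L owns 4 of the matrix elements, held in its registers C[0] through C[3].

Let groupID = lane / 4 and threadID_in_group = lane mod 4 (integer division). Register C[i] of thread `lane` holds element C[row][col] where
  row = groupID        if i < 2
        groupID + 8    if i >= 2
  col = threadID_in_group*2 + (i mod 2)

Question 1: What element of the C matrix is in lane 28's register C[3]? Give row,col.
15,1

lane 28: G=7 (28/4), T=0 (28%4)
i=3: r=7+8=15, c=0*2+1=1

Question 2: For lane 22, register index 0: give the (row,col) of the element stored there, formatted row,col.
5,4

22: G=5,T=2
[0] (5+0,2*2+0) = (5,4)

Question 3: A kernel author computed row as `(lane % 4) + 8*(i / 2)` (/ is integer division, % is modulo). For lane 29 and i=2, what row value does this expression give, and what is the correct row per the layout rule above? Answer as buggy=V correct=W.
buggy=9 correct=15

`(lane % 4) + 8*(i / 2)`[29,2]->9
29: gid=7,tid=1
[2] (7+8,1*2+0) = (15,2)
row: 9 vs 15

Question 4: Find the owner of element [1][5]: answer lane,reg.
r=1→G=1,rhi=0  c=5→T=2,p=1
L=1*4+2=6  i=0*2+1=1

6,1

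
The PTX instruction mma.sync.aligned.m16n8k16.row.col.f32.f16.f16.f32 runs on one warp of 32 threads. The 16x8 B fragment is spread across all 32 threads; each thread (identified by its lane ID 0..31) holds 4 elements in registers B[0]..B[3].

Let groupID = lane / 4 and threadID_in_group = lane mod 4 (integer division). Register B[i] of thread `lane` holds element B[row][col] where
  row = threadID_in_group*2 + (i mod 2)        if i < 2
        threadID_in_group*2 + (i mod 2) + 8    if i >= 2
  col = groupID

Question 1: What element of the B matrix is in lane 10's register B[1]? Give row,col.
5,2

lane 10->10/4=2, 10 mod 4=2
i=1  r:2·2+1+0->5  c:2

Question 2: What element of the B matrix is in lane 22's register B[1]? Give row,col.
lane 22: gid=5 (22/4), tid=2 (22%4)
i=1: r=2*2+1+0=5, c=gid=5

5,5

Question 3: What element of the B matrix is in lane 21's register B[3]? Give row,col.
11,5

L=21→G=21>>2=5, T=21&3=1
[3]→row 1·2+1+8=11  col G=5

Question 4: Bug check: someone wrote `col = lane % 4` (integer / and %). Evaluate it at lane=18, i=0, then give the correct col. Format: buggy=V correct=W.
buggy=2 correct=4

`lane % 4`[18,0]->2
L=18->gid=18>>2=4, tid=18&3=2
[0]->row 2·2+0+0=4  col gid=4
col: 2 vs 4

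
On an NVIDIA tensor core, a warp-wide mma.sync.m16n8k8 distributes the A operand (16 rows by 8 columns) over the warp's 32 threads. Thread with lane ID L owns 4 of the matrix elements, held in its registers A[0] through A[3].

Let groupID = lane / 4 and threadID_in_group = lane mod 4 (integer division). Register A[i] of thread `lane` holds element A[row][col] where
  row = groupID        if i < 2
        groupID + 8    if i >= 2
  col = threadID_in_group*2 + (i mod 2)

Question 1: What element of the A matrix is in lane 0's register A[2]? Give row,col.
lane 0: grp=0 (0/4), tig=0 (0%4)
i=2: r=0+8=8, c=0*2+0=0

8,0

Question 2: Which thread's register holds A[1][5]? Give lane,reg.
r=1⇒gr=1,Rb=0  c=5⇒th=2,odd=1
L=1*4+2=6  i=0*2+1=1

6,1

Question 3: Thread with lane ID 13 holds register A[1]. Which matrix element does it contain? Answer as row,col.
3,3

lane 13: gr=3 (13/4), th=1 (13%4)
i=1: r=3+0=3, c=1*2+1=3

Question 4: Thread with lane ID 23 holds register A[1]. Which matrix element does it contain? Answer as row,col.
5,7

lane 23->23/4=5, 23 mod 4=3
i=1  r:5+0->5  c:2·3+1->7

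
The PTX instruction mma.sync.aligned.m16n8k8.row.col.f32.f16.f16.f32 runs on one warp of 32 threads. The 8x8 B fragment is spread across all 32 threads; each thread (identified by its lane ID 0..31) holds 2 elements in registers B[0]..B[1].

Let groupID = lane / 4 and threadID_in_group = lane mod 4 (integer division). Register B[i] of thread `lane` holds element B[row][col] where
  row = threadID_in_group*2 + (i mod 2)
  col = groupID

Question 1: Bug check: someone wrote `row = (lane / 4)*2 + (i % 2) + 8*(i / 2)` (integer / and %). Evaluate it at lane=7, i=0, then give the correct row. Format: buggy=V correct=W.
buggy=2 correct=6

`(lane / 4)*2 + (i % 2) + 8*(i / 2)`[7,0]=>2
lane 7: grp=1 (7/4), tig=3 (7%4)
i=0: r=3*2+0=6, c=grp=1
row: 2 vs 6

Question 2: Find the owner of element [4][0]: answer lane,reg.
c=0→G=0  r=4→T=2,p=0
L=0*4+2=2  i=0=0

2,0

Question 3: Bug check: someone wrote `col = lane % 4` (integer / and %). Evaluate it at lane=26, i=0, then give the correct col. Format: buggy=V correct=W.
buggy=2 correct=6

`lane % 4`[26,0]⇒2
L=26⇒gr=26>>2=6, th=26&3=2
[0]⇒row 2·2+0=4  col gr=6
col: 2 vs 6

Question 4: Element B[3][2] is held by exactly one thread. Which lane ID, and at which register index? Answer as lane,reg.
c: 2->gid=2  r: 3->tid=1,i&1=1
L=2*4+1=9  i=1=1

9,1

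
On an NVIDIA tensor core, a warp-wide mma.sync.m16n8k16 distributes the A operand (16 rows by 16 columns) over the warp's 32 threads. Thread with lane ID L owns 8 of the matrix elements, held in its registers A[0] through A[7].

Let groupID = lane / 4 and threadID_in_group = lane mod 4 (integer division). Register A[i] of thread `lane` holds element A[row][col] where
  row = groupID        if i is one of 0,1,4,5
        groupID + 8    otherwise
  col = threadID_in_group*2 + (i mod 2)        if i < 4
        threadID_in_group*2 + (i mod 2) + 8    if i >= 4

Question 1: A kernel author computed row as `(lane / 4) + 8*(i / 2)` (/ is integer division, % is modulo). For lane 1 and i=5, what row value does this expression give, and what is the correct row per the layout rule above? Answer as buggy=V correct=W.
buggy=16 correct=0

`(lane / 4) + 8*(i / 2)`[1,5]⇒16
lane 1: gr=0 (1/4), th=1 (1%4)
i=5: r=0+0=0, c=1*2+1+8=11
row: 16 vs 0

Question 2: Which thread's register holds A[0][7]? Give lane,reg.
3,1

r: 0->gid=0,r8=0  c: 7->c8=0,tid=3,i&1=1
L=0*4+3=3  i=0*4+0*2+1=1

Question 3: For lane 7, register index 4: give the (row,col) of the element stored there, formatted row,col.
lane 7->7/4=1, 7 mod 4=3
i=4  r:1+0->1  c:2·3+0+8->14

1,14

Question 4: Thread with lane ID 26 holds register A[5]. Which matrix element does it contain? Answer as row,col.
6,13

L=26→G=26>>2=6, T=26&3=2
[5]→row 6+0=6  col 2·2+1+8=13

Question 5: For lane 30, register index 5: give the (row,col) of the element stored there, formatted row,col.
7,13

lane 30: G=7 (30/4), T=2 (30%4)
i=5: r=7+0=7, c=2*2+1+8=13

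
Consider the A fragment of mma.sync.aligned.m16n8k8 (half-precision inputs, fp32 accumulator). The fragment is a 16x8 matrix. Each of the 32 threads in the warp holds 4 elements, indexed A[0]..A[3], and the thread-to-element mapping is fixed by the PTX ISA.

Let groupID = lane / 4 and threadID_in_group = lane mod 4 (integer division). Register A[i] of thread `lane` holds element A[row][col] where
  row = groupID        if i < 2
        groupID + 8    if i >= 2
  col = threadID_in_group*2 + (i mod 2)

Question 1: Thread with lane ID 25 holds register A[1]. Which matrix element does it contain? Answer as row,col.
6,3

lane 25->25/4=6, 25 mod 4=1
i=1  r:6+0->6  c:2·1+1->3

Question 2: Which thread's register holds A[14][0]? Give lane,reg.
r:14=>grp=6,rB=1  c:0=>tig=0,lo=0
L=6*4+0=24  i=1*2+0=2

24,2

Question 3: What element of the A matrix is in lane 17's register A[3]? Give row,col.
12,3

L=17->gid=17>>2=4, tid=17&3=1
[3]->row 4+8=12  col 1·2+1=3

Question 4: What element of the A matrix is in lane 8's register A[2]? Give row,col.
10,0

8: gid=2,tid=0
[2] (2+8,0*2+0) = (10,0)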